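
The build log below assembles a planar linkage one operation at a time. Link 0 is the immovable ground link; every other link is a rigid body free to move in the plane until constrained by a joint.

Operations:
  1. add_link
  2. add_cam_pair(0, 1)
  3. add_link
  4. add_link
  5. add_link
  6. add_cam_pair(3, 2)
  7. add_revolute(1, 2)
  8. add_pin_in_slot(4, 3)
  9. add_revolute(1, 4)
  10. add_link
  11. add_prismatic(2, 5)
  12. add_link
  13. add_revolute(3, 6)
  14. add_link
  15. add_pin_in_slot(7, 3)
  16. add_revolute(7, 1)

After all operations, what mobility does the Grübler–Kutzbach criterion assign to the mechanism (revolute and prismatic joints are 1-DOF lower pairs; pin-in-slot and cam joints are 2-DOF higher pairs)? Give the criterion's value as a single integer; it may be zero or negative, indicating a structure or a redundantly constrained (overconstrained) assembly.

link 0 = ground. State L|J1|J2 = 1|0|0
+link1  2|0|0
C(0,1) f=2→J2  2|0|1
+link2  3|0|1
+link3  4|0|1
+link4  5|0|1
C(3,2) f=2→J2  5|0|2
R(1,2) f=1→J1  5|1|2
PS(4,3) f=2→J2  5|1|3
R(1,4) f=1→J1  5|2|3
+link5  6|2|3
P(2,5) f=1→J1  6|3|3
+link6  7|3|3
R(3,6) f=1→J1  7|4|3
+link7  8|4|3
PS(7,3) f=2→J2  8|4|4
R(7,1) f=1→J1  8|5|4
M = 3(8−1)−2·5−4 = 21−10−4 = 7

M = 7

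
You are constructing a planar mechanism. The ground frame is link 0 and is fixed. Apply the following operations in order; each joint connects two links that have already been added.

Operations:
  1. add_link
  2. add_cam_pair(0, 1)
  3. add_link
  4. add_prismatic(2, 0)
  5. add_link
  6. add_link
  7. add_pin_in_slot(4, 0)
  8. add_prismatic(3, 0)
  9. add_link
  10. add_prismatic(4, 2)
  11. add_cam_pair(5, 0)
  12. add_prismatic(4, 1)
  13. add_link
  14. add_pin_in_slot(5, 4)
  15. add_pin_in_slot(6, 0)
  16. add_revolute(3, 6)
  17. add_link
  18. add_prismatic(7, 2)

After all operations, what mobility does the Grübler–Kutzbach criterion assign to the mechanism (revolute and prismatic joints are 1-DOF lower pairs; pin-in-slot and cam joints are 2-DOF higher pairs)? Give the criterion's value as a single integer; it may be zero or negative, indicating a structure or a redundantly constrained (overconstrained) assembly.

M = 4

ground; <1,0,0>
#1 <2,0,0>
C:0↔1 J2 <2,0,1>
#2 <3,0,1>
P:2↔0 J1 <3,1,1>
#3 <4,1,1>
#4 <5,1,1>
PS:4↔0 J2 <5,1,2>
P:3↔0 J1 <5,2,2>
#5 <6,2,2>
P:4↔2 J1 <6,3,2>
C:5↔0 J2 <6,3,3>
P:4↔1 J1 <6,4,3>
#6 <7,4,3>
PS:5↔4 J2 <7,4,4>
PS:6↔0 J2 <7,4,5>
R:3↔6 J1 <7,5,5>
#7 <8,5,5>
P:7↔2 J1 <8,6,5>
3×7 − 2×6 − 1×5 = 4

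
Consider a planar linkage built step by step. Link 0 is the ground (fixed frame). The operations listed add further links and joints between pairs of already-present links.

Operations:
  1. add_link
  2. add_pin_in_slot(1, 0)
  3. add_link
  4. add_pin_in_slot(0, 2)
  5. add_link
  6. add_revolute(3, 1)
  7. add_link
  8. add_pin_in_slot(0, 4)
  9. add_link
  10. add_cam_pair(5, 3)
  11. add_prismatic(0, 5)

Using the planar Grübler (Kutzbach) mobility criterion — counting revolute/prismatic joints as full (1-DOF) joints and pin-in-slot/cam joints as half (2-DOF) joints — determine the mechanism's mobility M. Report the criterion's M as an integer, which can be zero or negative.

[1;0;0] (link 0 is ground)
L+ [2;0;0]
PS(1,0)∈J2 [2;0;1]
L+ [3;0;1]
PS(0,2)∈J2 [3;0;2]
L+ [4;0;2]
R(3,1)∈J1 [4;1;2]
L+ [5;1;2]
PS(0,4)∈J2 [5;1;3]
L+ [6;1;3]
C(5,3)∈J2 [6;1;4]
P(0,5)∈J1 [6;2;4]
mobility = 15 − 4 − 4 = 7

M = 7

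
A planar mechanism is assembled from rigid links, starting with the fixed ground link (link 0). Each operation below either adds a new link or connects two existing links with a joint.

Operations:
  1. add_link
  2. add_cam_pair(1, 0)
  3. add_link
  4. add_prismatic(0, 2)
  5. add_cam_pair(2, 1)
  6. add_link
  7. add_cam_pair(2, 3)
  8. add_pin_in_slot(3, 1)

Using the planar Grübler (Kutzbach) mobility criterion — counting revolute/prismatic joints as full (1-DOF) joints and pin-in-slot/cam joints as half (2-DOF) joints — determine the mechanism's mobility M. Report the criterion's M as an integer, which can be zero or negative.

ground; <1,0,0>
#1 <2,0,0>
C:1↔0 J2 <2,0,1>
#2 <3,0,1>
P:0↔2 J1 <3,1,1>
C:2↔1 J2 <3,1,2>
#3 <4,1,2>
C:2↔3 J2 <4,1,3>
PS:3↔1 J2 <4,1,4>
3×3 − 2×1 − 1×4 = 3

M = 3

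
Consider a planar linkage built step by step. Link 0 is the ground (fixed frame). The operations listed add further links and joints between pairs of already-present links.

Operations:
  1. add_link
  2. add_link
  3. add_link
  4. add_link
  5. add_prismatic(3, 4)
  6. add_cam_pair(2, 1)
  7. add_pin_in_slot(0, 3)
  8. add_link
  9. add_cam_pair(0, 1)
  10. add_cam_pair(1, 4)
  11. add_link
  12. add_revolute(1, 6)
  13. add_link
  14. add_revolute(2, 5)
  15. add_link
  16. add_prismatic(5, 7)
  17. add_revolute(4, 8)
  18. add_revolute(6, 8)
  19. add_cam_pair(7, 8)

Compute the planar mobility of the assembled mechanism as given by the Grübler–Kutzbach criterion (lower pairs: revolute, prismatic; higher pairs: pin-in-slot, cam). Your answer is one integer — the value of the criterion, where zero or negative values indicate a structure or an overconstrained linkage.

link 0 = ground. State L|J1|J2 = 1|0|0
+link1  2|0|0
+link2  3|0|0
+link3  4|0|0
+link4  5|0|0
P(3,4) f=1→J1  5|1|0
C(2,1) f=2→J2  5|1|1
PS(0,3) f=2→J2  5|1|2
+link5  6|1|2
C(0,1) f=2→J2  6|1|3
C(1,4) f=2→J2  6|1|4
+link6  7|1|4
R(1,6) f=1→J1  7|2|4
+link7  8|2|4
R(2,5) f=1→J1  8|3|4
+link8  9|3|4
P(5,7) f=1→J1  9|4|4
R(4,8) f=1→J1  9|5|4
R(6,8) f=1→J1  9|6|4
C(7,8) f=2→J2  9|6|5
M = 3(9−1)−2·6−5 = 24−12−5 = 7

M = 7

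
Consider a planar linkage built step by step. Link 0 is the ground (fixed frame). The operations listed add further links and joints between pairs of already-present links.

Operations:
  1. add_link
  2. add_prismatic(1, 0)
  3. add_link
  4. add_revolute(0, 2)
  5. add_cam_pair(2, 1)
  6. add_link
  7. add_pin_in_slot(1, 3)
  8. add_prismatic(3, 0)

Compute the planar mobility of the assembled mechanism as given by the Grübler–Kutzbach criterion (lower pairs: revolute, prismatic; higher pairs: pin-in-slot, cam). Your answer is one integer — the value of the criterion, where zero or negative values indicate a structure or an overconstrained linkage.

M = 1

(L,J1,J2)=(1,0,0); link0 fixed
link1: (2,0,0)
P 1-0 [J1]: (2,1,0)
link2: (3,1,0)
R 0-2 [J1]: (3,2,0)
C 2-1 [J2]: (3,2,1)
link3: (4,2,1)
PS 1-3 [J2]: (4,2,2)
P 3-0 [J1]: (4,3,2)
Grübler: 3·3 − 2·3 − 2 = 1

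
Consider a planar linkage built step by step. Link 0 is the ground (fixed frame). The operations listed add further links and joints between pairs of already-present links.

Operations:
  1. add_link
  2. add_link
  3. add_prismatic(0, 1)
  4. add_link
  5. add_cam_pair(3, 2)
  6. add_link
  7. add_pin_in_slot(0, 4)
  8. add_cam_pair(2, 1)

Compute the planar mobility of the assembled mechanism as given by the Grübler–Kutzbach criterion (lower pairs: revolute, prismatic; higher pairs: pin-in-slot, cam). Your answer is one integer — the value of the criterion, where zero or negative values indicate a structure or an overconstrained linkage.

M = 7

(L,J1,J2)=(1,0,0); link0 fixed
link1: (2,0,0)
link2: (3,0,0)
P 0-1 [J1]: (3,1,0)
link3: (4,1,0)
C 3-2 [J2]: (4,1,1)
link4: (5,1,1)
PS 0-4 [J2]: (5,1,2)
C 2-1 [J2]: (5,1,3)
Grübler: 3·4 − 2·1 − 3 = 7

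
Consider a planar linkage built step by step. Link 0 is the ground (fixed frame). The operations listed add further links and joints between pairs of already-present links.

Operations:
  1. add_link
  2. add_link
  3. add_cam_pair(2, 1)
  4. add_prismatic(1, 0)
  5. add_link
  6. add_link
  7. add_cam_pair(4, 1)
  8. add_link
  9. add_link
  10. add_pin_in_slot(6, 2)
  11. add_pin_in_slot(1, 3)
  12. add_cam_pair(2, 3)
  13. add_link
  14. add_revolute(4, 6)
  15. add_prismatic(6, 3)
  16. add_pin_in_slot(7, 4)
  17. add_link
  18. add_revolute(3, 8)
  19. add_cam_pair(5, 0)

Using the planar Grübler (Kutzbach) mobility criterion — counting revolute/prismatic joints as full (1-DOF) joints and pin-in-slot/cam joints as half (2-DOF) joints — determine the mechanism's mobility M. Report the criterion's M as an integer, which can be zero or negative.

[1;0;0] (link 0 is ground)
L+ [2;0;0]
L+ [3;0;0]
C(2,1)∈J2 [3;0;1]
P(1,0)∈J1 [3;1;1]
L+ [4;1;1]
L+ [5;1;1]
C(4,1)∈J2 [5;1;2]
L+ [6;1;2]
L+ [7;1;2]
PS(6,2)∈J2 [7;1;3]
PS(1,3)∈J2 [7;1;4]
C(2,3)∈J2 [7;1;5]
L+ [8;1;5]
R(4,6)∈J1 [8;2;5]
P(6,3)∈J1 [8;3;5]
PS(7,4)∈J2 [8;3;6]
L+ [9;3;6]
R(3,8)∈J1 [9;4;6]
C(5,0)∈J2 [9;4;7]
mobility = 24 − 8 − 7 = 9

M = 9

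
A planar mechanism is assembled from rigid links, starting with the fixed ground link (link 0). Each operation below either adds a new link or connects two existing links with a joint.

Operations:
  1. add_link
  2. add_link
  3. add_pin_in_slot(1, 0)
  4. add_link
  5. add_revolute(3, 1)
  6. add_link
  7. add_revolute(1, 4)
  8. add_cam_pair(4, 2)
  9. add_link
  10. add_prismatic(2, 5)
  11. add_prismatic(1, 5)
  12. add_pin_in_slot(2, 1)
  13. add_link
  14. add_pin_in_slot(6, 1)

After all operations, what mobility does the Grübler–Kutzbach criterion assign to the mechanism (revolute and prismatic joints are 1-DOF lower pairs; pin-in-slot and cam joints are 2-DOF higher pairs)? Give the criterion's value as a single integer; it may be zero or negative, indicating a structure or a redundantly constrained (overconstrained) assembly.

ground; <1,0,0>
#1 <2,0,0>
#2 <3,0,0>
PS:1↔0 J2 <3,0,1>
#3 <4,0,1>
R:3↔1 J1 <4,1,1>
#4 <5,1,1>
R:1↔4 J1 <5,2,1>
C:4↔2 J2 <5,2,2>
#5 <6,2,2>
P:2↔5 J1 <6,3,2>
P:1↔5 J1 <6,4,2>
PS:2↔1 J2 <6,4,3>
#6 <7,4,3>
PS:6↔1 J2 <7,4,4>
3×6 − 2×4 − 1×4 = 6

M = 6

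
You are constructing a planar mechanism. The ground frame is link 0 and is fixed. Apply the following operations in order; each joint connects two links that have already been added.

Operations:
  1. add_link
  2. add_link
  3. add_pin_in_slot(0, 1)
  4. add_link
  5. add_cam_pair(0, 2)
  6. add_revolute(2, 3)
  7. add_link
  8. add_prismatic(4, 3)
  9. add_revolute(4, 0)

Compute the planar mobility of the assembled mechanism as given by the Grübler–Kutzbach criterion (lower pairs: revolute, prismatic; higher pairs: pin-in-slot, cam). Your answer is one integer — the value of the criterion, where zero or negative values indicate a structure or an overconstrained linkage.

(L,J1,J2)=(1,0,0); link0 fixed
link1: (2,0,0)
link2: (3,0,0)
PS 0-1 [J2]: (3,0,1)
link3: (4,0,1)
C 0-2 [J2]: (4,0,2)
R 2-3 [J1]: (4,1,2)
link4: (5,1,2)
P 4-3 [J1]: (5,2,2)
R 4-0 [J1]: (5,3,2)
Grübler: 3·4 − 2·3 − 2 = 4

M = 4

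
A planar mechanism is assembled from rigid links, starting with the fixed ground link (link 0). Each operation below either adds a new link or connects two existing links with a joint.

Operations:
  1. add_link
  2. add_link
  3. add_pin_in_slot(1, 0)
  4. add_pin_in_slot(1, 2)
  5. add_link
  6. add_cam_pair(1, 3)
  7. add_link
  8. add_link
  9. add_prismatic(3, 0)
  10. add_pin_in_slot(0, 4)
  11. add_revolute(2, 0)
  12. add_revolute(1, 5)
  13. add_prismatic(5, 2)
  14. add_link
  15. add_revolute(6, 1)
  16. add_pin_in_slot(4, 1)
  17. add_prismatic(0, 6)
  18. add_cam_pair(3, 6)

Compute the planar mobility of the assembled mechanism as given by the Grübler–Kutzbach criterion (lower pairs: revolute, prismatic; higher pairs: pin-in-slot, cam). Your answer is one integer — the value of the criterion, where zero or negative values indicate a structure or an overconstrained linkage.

(L,J1,J2)=(1,0,0); link0 fixed
link1: (2,0,0)
link2: (3,0,0)
PS 1-0 [J2]: (3,0,1)
PS 1-2 [J2]: (3,0,2)
link3: (4,0,2)
C 1-3 [J2]: (4,0,3)
link4: (5,0,3)
link5: (6,0,3)
P 3-0 [J1]: (6,1,3)
PS 0-4 [J2]: (6,1,4)
R 2-0 [J1]: (6,2,4)
R 1-5 [J1]: (6,3,4)
P 5-2 [J1]: (6,4,4)
link6: (7,4,4)
R 6-1 [J1]: (7,5,4)
PS 4-1 [J2]: (7,5,5)
P 0-6 [J1]: (7,6,5)
C 3-6 [J2]: (7,6,6)
Grübler: 3·6 − 2·6 − 6 = 0

M = 0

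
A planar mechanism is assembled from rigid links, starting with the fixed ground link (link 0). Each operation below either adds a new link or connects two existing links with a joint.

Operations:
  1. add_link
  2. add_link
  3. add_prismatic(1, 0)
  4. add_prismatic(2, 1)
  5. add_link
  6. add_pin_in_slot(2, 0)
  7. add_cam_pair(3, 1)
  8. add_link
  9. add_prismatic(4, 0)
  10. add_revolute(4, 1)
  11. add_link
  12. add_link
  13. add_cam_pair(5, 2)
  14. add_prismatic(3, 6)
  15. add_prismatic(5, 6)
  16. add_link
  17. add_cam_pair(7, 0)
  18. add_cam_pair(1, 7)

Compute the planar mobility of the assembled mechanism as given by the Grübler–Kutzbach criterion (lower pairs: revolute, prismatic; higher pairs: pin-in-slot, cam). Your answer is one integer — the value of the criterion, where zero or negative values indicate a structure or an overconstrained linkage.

(L,J1,J2)=(1,0,0); link0 fixed
link1: (2,0,0)
link2: (3,0,0)
P 1-0 [J1]: (3,1,0)
P 2-1 [J1]: (3,2,0)
link3: (4,2,0)
PS 2-0 [J2]: (4,2,1)
C 3-1 [J2]: (4,2,2)
link4: (5,2,2)
P 4-0 [J1]: (5,3,2)
R 4-1 [J1]: (5,4,2)
link5: (6,4,2)
link6: (7,4,2)
C 5-2 [J2]: (7,4,3)
P 3-6 [J1]: (7,5,3)
P 5-6 [J1]: (7,6,3)
link7: (8,6,3)
C 7-0 [J2]: (8,6,4)
C 1-7 [J2]: (8,6,5)
Grübler: 3·7 − 2·6 − 5 = 4

M = 4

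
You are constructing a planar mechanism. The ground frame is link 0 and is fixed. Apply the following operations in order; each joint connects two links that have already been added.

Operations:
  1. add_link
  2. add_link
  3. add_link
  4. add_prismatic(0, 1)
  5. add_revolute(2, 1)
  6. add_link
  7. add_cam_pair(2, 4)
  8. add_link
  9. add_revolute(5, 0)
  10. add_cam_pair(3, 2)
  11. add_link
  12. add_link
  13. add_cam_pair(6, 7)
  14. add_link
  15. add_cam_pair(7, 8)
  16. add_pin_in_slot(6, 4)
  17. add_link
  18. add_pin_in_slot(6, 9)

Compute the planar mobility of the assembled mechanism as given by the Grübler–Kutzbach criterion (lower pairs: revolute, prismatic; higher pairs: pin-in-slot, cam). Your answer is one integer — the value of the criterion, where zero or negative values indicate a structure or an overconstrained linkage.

M = 15

(L,J1,J2)=(1,0,0); link0 fixed
link1: (2,0,0)
link2: (3,0,0)
link3: (4,0,0)
P 0-1 [J1]: (4,1,0)
R 2-1 [J1]: (4,2,0)
link4: (5,2,0)
C 2-4 [J2]: (5,2,1)
link5: (6,2,1)
R 5-0 [J1]: (6,3,1)
C 3-2 [J2]: (6,3,2)
link6: (7,3,2)
link7: (8,3,2)
C 6-7 [J2]: (8,3,3)
link8: (9,3,3)
C 7-8 [J2]: (9,3,4)
PS 6-4 [J2]: (9,3,5)
link9: (10,3,5)
PS 6-9 [J2]: (10,3,6)
Grübler: 3·9 − 2·3 − 6 = 15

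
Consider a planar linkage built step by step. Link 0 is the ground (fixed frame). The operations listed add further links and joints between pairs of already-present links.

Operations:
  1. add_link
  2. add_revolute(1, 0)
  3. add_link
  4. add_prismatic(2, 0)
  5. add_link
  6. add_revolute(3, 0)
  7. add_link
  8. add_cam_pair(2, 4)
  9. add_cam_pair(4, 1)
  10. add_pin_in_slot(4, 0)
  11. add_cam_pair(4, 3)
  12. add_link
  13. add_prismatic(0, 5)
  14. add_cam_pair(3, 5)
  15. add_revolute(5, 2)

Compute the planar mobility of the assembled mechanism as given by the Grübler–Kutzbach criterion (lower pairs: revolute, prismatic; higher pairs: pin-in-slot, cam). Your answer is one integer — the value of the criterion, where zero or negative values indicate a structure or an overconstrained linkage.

M = 0

(L,J1,J2)=(1,0,0); link0 fixed
link1: (2,0,0)
R 1-0 [J1]: (2,1,0)
link2: (3,1,0)
P 2-0 [J1]: (3,2,0)
link3: (4,2,0)
R 3-0 [J1]: (4,3,0)
link4: (5,3,0)
C 2-4 [J2]: (5,3,1)
C 4-1 [J2]: (5,3,2)
PS 4-0 [J2]: (5,3,3)
C 4-3 [J2]: (5,3,4)
link5: (6,3,4)
P 0-5 [J1]: (6,4,4)
C 3-5 [J2]: (6,4,5)
R 5-2 [J1]: (6,5,5)
Grübler: 3·5 − 2·5 − 5 = 0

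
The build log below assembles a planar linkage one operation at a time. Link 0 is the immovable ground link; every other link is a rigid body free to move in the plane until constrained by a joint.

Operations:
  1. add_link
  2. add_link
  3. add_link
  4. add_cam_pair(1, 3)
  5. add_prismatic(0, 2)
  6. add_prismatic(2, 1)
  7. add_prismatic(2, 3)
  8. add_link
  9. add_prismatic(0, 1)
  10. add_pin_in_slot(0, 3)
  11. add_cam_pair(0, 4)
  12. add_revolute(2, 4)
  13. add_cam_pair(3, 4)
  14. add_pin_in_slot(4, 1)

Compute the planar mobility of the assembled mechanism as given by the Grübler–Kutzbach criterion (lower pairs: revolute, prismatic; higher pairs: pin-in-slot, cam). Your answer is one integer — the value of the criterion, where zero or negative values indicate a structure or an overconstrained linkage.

[1;0;0] (link 0 is ground)
L+ [2;0;0]
L+ [3;0;0]
L+ [4;0;0]
C(1,3)∈J2 [4;0;1]
P(0,2)∈J1 [4;1;1]
P(2,1)∈J1 [4;2;1]
P(2,3)∈J1 [4;3;1]
L+ [5;3;1]
P(0,1)∈J1 [5;4;1]
PS(0,3)∈J2 [5;4;2]
C(0,4)∈J2 [5;4;3]
R(2,4)∈J1 [5;5;3]
C(3,4)∈J2 [5;5;4]
PS(4,1)∈J2 [5;5;5]
mobility = 12 − 10 − 5 = -3

M = -3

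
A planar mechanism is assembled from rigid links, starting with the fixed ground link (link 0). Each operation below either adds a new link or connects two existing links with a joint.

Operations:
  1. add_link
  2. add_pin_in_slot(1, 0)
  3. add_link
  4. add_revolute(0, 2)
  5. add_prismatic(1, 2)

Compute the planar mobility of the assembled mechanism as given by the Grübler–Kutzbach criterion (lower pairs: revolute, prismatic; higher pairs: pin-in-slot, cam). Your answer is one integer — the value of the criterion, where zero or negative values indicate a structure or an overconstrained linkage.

L=1 J1=0 J2=0
add link → L=2 J1=0 J2=0
PS@1,0 dof=2 J2 → L=2 J1=0 J2=1
add link → L=3 J1=0 J2=1
R@0,2 dof=1 J1 → L=3 J1=1 J2=1
P@1,2 dof=1 J1 → L=3 J1=2 J2=1
M=3(L−1)−2J1−J2=3·2−2·2−1=1

M = 1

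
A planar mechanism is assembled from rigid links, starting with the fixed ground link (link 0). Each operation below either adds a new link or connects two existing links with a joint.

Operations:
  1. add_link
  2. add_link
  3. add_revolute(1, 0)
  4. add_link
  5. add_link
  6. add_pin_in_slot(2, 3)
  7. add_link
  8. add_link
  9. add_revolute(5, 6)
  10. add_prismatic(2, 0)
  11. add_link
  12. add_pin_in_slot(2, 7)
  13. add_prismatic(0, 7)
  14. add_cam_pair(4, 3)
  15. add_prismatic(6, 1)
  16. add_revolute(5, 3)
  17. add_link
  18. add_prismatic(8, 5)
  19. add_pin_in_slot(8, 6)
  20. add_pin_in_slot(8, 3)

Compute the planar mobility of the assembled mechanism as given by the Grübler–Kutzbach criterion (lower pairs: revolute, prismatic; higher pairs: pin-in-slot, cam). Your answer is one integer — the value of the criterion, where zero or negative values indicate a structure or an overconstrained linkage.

M = 5

[1;0;0] (link 0 is ground)
L+ [2;0;0]
L+ [3;0;0]
R(1,0)∈J1 [3;1;0]
L+ [4;1;0]
L+ [5;1;0]
PS(2,3)∈J2 [5;1;1]
L+ [6;1;1]
L+ [7;1;1]
R(5,6)∈J1 [7;2;1]
P(2,0)∈J1 [7;3;1]
L+ [8;3;1]
PS(2,7)∈J2 [8;3;2]
P(0,7)∈J1 [8;4;2]
C(4,3)∈J2 [8;4;3]
P(6,1)∈J1 [8;5;3]
R(5,3)∈J1 [8;6;3]
L+ [9;6;3]
P(8,5)∈J1 [9;7;3]
PS(8,6)∈J2 [9;7;4]
PS(8,3)∈J2 [9;7;5]
mobility = 24 − 14 − 5 = 5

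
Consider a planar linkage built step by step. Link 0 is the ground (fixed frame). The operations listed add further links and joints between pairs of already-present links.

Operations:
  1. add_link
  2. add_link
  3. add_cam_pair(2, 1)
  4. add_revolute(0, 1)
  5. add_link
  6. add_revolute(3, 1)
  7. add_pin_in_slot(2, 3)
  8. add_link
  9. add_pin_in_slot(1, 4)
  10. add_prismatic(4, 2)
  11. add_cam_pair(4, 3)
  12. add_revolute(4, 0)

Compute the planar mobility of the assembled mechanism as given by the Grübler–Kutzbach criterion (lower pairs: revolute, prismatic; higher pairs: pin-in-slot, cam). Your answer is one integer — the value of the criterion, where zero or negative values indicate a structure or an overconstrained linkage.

(L,J1,J2)=(1,0,0); link0 fixed
link1: (2,0,0)
link2: (3,0,0)
C 2-1 [J2]: (3,0,1)
R 0-1 [J1]: (3,1,1)
link3: (4,1,1)
R 3-1 [J1]: (4,2,1)
PS 2-3 [J2]: (4,2,2)
link4: (5,2,2)
PS 1-4 [J2]: (5,2,3)
P 4-2 [J1]: (5,3,3)
C 4-3 [J2]: (5,3,4)
R 4-0 [J1]: (5,4,4)
Grübler: 3·4 − 2·4 − 4 = 0

M = 0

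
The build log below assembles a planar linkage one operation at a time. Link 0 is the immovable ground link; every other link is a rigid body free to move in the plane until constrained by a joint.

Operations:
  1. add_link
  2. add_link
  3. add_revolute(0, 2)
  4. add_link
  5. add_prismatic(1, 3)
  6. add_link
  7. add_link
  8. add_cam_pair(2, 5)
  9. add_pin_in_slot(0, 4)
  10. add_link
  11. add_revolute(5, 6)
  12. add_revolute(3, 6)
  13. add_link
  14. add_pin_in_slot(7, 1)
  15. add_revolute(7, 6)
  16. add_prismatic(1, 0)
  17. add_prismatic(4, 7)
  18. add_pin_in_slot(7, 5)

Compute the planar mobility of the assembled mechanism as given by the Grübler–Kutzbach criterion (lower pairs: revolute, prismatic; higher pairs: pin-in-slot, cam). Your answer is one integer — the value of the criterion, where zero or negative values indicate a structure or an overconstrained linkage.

[1;0;0] (link 0 is ground)
L+ [2;0;0]
L+ [3;0;0]
R(0,2)∈J1 [3;1;0]
L+ [4;1;0]
P(1,3)∈J1 [4;2;0]
L+ [5;2;0]
L+ [6;2;0]
C(2,5)∈J2 [6;2;1]
PS(0,4)∈J2 [6;2;2]
L+ [7;2;2]
R(5,6)∈J1 [7;3;2]
R(3,6)∈J1 [7;4;2]
L+ [8;4;2]
PS(7,1)∈J2 [8;4;3]
R(7,6)∈J1 [8;5;3]
P(1,0)∈J1 [8;6;3]
P(4,7)∈J1 [8;7;3]
PS(7,5)∈J2 [8;7;4]
mobility = 21 − 14 − 4 = 3

M = 3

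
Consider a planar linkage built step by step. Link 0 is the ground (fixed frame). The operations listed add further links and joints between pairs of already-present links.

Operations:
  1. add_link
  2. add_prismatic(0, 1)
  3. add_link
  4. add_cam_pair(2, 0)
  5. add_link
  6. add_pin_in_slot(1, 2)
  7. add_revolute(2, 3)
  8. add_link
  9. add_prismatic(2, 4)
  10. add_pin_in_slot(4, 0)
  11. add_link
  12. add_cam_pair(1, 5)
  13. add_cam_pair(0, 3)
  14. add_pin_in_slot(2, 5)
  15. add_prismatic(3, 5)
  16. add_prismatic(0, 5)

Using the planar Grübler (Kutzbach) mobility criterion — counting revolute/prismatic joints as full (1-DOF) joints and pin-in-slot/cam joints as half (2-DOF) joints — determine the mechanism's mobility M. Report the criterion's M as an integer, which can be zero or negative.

M = -1

(L,J1,J2)=(1,0,0); link0 fixed
link1: (2,0,0)
P 0-1 [J1]: (2,1,0)
link2: (3,1,0)
C 2-0 [J2]: (3,1,1)
link3: (4,1,1)
PS 1-2 [J2]: (4,1,2)
R 2-3 [J1]: (4,2,2)
link4: (5,2,2)
P 2-4 [J1]: (5,3,2)
PS 4-0 [J2]: (5,3,3)
link5: (6,3,3)
C 1-5 [J2]: (6,3,4)
C 0-3 [J2]: (6,3,5)
PS 2-5 [J2]: (6,3,6)
P 3-5 [J1]: (6,4,6)
P 0-5 [J1]: (6,5,6)
Grübler: 3·5 − 2·5 − 6 = -1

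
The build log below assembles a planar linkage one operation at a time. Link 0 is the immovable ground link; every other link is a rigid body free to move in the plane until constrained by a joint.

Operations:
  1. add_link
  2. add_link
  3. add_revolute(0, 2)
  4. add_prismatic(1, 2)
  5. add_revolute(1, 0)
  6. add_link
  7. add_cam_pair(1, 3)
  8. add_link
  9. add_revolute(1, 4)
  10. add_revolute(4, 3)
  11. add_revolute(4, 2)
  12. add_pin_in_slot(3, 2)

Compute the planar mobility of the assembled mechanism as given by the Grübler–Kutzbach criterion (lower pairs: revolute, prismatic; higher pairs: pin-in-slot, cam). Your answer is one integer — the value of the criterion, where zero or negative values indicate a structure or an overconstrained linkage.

M = -2

link 0 = ground. State L|J1|J2 = 1|0|0
+link1  2|0|0
+link2  3|0|0
R(0,2) f=1→J1  3|1|0
P(1,2) f=1→J1  3|2|0
R(1,0) f=1→J1  3|3|0
+link3  4|3|0
C(1,3) f=2→J2  4|3|1
+link4  5|3|1
R(1,4) f=1→J1  5|4|1
R(4,3) f=1→J1  5|5|1
R(4,2) f=1→J1  5|6|1
PS(3,2) f=2→J2  5|6|2
M = 3(5−1)−2·6−2 = 12−12−2 = -2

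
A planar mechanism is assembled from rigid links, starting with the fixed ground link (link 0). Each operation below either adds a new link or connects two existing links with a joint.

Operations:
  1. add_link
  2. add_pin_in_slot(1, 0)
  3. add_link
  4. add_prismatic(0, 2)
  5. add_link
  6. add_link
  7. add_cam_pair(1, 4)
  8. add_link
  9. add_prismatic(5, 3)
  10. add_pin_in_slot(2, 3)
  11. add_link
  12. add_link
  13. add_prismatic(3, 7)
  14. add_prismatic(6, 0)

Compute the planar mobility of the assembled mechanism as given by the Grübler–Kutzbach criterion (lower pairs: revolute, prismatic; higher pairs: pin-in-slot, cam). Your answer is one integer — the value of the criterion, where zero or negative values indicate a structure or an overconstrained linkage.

ground; <1,0,0>
#1 <2,0,0>
PS:1↔0 J2 <2,0,1>
#2 <3,0,1>
P:0↔2 J1 <3,1,1>
#3 <4,1,1>
#4 <5,1,1>
C:1↔4 J2 <5,1,2>
#5 <6,1,2>
P:5↔3 J1 <6,2,2>
PS:2↔3 J2 <6,2,3>
#6 <7,2,3>
#7 <8,2,3>
P:3↔7 J1 <8,3,3>
P:6↔0 J1 <8,4,3>
3×7 − 2×4 − 1×3 = 10

M = 10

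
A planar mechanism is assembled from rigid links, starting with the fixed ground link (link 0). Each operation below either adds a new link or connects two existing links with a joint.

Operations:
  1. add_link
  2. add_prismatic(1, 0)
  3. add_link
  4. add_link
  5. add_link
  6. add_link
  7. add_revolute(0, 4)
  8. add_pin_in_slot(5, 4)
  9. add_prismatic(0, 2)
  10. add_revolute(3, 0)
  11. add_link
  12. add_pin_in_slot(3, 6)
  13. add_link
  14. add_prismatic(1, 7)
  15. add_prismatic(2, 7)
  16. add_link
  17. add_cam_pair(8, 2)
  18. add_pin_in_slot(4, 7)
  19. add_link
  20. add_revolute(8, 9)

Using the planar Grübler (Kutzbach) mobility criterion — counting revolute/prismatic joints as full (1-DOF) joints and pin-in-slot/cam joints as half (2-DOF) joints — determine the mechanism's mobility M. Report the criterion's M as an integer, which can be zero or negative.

M = 9

link 0 = ground. State L|J1|J2 = 1|0|0
+link1  2|0|0
P(1,0) f=1→J1  2|1|0
+link2  3|1|0
+link3  4|1|0
+link4  5|1|0
+link5  6|1|0
R(0,4) f=1→J1  6|2|0
PS(5,4) f=2→J2  6|2|1
P(0,2) f=1→J1  6|3|1
R(3,0) f=1→J1  6|4|1
+link6  7|4|1
PS(3,6) f=2→J2  7|4|2
+link7  8|4|2
P(1,7) f=1→J1  8|5|2
P(2,7) f=1→J1  8|6|2
+link8  9|6|2
C(8,2) f=2→J2  9|6|3
PS(4,7) f=2→J2  9|6|4
+link9  10|6|4
R(8,9) f=1→J1  10|7|4
M = 3(10−1)−2·7−4 = 27−14−4 = 9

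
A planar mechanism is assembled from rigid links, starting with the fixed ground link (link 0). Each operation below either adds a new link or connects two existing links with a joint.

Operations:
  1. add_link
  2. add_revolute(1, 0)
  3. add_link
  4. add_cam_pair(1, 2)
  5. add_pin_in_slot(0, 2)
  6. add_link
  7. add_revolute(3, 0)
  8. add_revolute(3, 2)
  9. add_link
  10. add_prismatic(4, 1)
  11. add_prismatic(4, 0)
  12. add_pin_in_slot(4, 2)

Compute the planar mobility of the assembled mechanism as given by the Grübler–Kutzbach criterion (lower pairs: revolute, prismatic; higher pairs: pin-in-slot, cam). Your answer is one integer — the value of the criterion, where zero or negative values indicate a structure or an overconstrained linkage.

[1;0;0] (link 0 is ground)
L+ [2;0;0]
R(1,0)∈J1 [2;1;0]
L+ [3;1;0]
C(1,2)∈J2 [3;1;1]
PS(0,2)∈J2 [3;1;2]
L+ [4;1;2]
R(3,0)∈J1 [4;2;2]
R(3,2)∈J1 [4;3;2]
L+ [5;3;2]
P(4,1)∈J1 [5;4;2]
P(4,0)∈J1 [5;5;2]
PS(4,2)∈J2 [5;5;3]
mobility = 12 − 10 − 3 = -1

M = -1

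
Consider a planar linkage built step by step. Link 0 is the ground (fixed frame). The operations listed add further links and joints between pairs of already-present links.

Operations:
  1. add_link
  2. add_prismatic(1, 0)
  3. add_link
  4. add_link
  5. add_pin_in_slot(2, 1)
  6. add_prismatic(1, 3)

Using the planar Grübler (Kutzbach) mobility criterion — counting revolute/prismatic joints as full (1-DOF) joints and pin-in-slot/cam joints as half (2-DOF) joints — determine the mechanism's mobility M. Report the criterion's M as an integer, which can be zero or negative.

link 0 = ground. State L|J1|J2 = 1|0|0
+link1  2|0|0
P(1,0) f=1→J1  2|1|0
+link2  3|1|0
+link3  4|1|0
PS(2,1) f=2→J2  4|1|1
P(1,3) f=1→J1  4|2|1
M = 3(4−1)−2·2−1 = 9−4−1 = 4

M = 4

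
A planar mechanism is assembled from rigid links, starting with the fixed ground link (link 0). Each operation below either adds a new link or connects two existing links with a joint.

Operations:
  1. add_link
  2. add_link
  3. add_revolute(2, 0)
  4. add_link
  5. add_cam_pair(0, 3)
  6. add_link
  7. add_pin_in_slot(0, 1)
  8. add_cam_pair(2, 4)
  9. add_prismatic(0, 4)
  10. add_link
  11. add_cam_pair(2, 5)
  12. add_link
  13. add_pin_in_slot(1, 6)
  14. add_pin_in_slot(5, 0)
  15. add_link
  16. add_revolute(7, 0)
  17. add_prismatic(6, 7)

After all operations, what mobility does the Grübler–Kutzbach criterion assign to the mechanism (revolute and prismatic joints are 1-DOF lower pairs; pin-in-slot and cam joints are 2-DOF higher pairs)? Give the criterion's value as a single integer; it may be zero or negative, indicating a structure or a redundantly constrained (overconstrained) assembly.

M = 7

L=1 J1=0 J2=0
add link → L=2 J1=0 J2=0
add link → L=3 J1=0 J2=0
R@2,0 dof=1 J1 → L=3 J1=1 J2=0
add link → L=4 J1=1 J2=0
C@0,3 dof=2 J2 → L=4 J1=1 J2=1
add link → L=5 J1=1 J2=1
PS@0,1 dof=2 J2 → L=5 J1=1 J2=2
C@2,4 dof=2 J2 → L=5 J1=1 J2=3
P@0,4 dof=1 J1 → L=5 J1=2 J2=3
add link → L=6 J1=2 J2=3
C@2,5 dof=2 J2 → L=6 J1=2 J2=4
add link → L=7 J1=2 J2=4
PS@1,6 dof=2 J2 → L=7 J1=2 J2=5
PS@5,0 dof=2 J2 → L=7 J1=2 J2=6
add link → L=8 J1=2 J2=6
R@7,0 dof=1 J1 → L=8 J1=3 J2=6
P@6,7 dof=1 J1 → L=8 J1=4 J2=6
M=3(L−1)−2J1−J2=3·7−2·4−6=7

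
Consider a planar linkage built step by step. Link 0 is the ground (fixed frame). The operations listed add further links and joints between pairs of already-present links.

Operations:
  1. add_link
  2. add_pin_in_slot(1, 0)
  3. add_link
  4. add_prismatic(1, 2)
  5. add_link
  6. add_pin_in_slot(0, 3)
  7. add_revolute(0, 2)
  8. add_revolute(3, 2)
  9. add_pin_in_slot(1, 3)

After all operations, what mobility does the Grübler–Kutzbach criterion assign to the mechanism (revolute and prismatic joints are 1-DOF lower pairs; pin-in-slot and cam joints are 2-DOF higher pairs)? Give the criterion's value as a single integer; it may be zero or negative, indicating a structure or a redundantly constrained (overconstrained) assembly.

[1;0;0] (link 0 is ground)
L+ [2;0;0]
PS(1,0)∈J2 [2;0;1]
L+ [3;0;1]
P(1,2)∈J1 [3;1;1]
L+ [4;1;1]
PS(0,3)∈J2 [4;1;2]
R(0,2)∈J1 [4;2;2]
R(3,2)∈J1 [4;3;2]
PS(1,3)∈J2 [4;3;3]
mobility = 9 − 6 − 3 = 0

M = 0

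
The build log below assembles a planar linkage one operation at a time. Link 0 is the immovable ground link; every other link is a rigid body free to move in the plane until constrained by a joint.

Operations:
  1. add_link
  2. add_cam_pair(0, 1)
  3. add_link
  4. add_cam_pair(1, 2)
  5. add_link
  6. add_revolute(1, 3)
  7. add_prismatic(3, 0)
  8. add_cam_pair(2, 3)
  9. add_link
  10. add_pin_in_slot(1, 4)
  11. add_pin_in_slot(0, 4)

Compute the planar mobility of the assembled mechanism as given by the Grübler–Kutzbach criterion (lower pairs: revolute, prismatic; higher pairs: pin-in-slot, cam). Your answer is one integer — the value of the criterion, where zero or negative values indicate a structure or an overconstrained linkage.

M = 3

link 0 = ground. State L|J1|J2 = 1|0|0
+link1  2|0|0
C(0,1) f=2→J2  2|0|1
+link2  3|0|1
C(1,2) f=2→J2  3|0|2
+link3  4|0|2
R(1,3) f=1→J1  4|1|2
P(3,0) f=1→J1  4|2|2
C(2,3) f=2→J2  4|2|3
+link4  5|2|3
PS(1,4) f=2→J2  5|2|4
PS(0,4) f=2→J2  5|2|5
M = 3(5−1)−2·2−5 = 12−4−5 = 3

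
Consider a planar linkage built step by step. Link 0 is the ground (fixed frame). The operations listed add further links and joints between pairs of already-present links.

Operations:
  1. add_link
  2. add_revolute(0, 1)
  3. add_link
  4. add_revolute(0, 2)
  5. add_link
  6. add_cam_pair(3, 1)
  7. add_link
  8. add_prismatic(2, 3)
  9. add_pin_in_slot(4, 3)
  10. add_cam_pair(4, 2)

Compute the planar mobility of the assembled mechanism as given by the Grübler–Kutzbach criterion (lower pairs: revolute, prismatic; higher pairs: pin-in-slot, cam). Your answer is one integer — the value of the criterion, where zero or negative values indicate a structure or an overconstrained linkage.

M = 3

link 0 = ground. State L|J1|J2 = 1|0|0
+link1  2|0|0
R(0,1) f=1→J1  2|1|0
+link2  3|1|0
R(0,2) f=1→J1  3|2|0
+link3  4|2|0
C(3,1) f=2→J2  4|2|1
+link4  5|2|1
P(2,3) f=1→J1  5|3|1
PS(4,3) f=2→J2  5|3|2
C(4,2) f=2→J2  5|3|3
M = 3(5−1)−2·3−3 = 12−6−3 = 3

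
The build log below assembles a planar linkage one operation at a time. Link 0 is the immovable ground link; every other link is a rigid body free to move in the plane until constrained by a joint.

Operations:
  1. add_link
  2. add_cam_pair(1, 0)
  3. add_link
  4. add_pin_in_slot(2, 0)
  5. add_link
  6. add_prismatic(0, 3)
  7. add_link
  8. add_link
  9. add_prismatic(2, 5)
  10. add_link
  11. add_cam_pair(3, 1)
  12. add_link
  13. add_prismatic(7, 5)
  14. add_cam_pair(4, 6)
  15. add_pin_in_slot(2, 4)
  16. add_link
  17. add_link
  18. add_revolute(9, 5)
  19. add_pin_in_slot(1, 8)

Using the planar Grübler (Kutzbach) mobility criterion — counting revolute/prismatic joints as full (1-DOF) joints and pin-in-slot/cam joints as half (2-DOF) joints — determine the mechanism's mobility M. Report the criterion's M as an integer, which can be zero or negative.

(L,J1,J2)=(1,0,0); link0 fixed
link1: (2,0,0)
C 1-0 [J2]: (2,0,1)
link2: (3,0,1)
PS 2-0 [J2]: (3,0,2)
link3: (4,0,2)
P 0-3 [J1]: (4,1,2)
link4: (5,1,2)
link5: (6,1,2)
P 2-5 [J1]: (6,2,2)
link6: (7,2,2)
C 3-1 [J2]: (7,2,3)
link7: (8,2,3)
P 7-5 [J1]: (8,3,3)
C 4-6 [J2]: (8,3,4)
PS 2-4 [J2]: (8,3,5)
link8: (9,3,5)
link9: (10,3,5)
R 9-5 [J1]: (10,4,5)
PS 1-8 [J2]: (10,4,6)
Grübler: 3·9 − 2·4 − 6 = 13

M = 13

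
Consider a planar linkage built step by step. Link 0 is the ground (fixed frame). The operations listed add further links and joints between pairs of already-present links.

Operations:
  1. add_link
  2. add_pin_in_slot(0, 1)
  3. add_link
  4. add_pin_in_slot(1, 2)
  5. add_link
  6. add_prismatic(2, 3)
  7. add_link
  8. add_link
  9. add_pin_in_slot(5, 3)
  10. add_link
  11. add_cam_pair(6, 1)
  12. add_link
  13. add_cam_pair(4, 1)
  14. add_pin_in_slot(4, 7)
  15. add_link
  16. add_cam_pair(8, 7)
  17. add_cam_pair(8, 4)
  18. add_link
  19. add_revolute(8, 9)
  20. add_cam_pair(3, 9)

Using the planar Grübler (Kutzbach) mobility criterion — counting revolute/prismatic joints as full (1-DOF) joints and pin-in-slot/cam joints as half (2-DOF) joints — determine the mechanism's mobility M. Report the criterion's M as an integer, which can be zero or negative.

L=1 J1=0 J2=0
add link → L=2 J1=0 J2=0
PS@0,1 dof=2 J2 → L=2 J1=0 J2=1
add link → L=3 J1=0 J2=1
PS@1,2 dof=2 J2 → L=3 J1=0 J2=2
add link → L=4 J1=0 J2=2
P@2,3 dof=1 J1 → L=4 J1=1 J2=2
add link → L=5 J1=1 J2=2
add link → L=6 J1=1 J2=2
PS@5,3 dof=2 J2 → L=6 J1=1 J2=3
add link → L=7 J1=1 J2=3
C@6,1 dof=2 J2 → L=7 J1=1 J2=4
add link → L=8 J1=1 J2=4
C@4,1 dof=2 J2 → L=8 J1=1 J2=5
PS@4,7 dof=2 J2 → L=8 J1=1 J2=6
add link → L=9 J1=1 J2=6
C@8,7 dof=2 J2 → L=9 J1=1 J2=7
C@8,4 dof=2 J2 → L=9 J1=1 J2=8
add link → L=10 J1=1 J2=8
R@8,9 dof=1 J1 → L=10 J1=2 J2=8
C@3,9 dof=2 J2 → L=10 J1=2 J2=9
M=3(L−1)−2J1−J2=3·9−2·2−9=14

M = 14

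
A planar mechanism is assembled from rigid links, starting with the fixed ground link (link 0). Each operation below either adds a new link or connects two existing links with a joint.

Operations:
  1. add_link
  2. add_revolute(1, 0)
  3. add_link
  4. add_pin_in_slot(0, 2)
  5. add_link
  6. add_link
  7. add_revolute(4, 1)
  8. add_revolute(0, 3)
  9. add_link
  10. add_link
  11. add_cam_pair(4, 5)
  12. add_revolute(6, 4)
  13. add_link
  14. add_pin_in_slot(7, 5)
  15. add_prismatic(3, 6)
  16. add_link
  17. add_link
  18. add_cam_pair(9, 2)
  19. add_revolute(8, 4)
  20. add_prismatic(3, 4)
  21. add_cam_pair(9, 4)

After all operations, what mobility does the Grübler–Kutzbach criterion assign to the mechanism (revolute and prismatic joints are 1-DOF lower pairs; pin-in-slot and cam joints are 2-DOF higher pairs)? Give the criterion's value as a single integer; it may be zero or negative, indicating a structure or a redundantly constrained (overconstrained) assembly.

L=1 J1=0 J2=0
add link → L=2 J1=0 J2=0
R@1,0 dof=1 J1 → L=2 J1=1 J2=0
add link → L=3 J1=1 J2=0
PS@0,2 dof=2 J2 → L=3 J1=1 J2=1
add link → L=4 J1=1 J2=1
add link → L=5 J1=1 J2=1
R@4,1 dof=1 J1 → L=5 J1=2 J2=1
R@0,3 dof=1 J1 → L=5 J1=3 J2=1
add link → L=6 J1=3 J2=1
add link → L=7 J1=3 J2=1
C@4,5 dof=2 J2 → L=7 J1=3 J2=2
R@6,4 dof=1 J1 → L=7 J1=4 J2=2
add link → L=8 J1=4 J2=2
PS@7,5 dof=2 J2 → L=8 J1=4 J2=3
P@3,6 dof=1 J1 → L=8 J1=5 J2=3
add link → L=9 J1=5 J2=3
add link → L=10 J1=5 J2=3
C@9,2 dof=2 J2 → L=10 J1=5 J2=4
R@8,4 dof=1 J1 → L=10 J1=6 J2=4
P@3,4 dof=1 J1 → L=10 J1=7 J2=4
C@9,4 dof=2 J2 → L=10 J1=7 J2=5
M=3(L−1)−2J1−J2=3·9−2·7−5=8

M = 8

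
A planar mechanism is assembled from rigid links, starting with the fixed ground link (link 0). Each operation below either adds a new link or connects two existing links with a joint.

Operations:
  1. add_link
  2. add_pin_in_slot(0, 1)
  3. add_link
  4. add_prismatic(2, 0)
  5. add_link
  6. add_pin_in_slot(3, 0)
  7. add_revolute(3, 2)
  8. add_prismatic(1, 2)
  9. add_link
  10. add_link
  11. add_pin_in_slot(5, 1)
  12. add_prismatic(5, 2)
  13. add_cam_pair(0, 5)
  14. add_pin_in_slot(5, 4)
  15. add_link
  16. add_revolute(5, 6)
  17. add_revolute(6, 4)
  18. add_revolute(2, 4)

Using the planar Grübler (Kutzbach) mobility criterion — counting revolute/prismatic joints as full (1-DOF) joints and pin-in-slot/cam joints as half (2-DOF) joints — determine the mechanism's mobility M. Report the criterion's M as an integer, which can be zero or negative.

M = -1

(L,J1,J2)=(1,0,0); link0 fixed
link1: (2,0,0)
PS 0-1 [J2]: (2,0,1)
link2: (3,0,1)
P 2-0 [J1]: (3,1,1)
link3: (4,1,1)
PS 3-0 [J2]: (4,1,2)
R 3-2 [J1]: (4,2,2)
P 1-2 [J1]: (4,3,2)
link4: (5,3,2)
link5: (6,3,2)
PS 5-1 [J2]: (6,3,3)
P 5-2 [J1]: (6,4,3)
C 0-5 [J2]: (6,4,4)
PS 5-4 [J2]: (6,4,5)
link6: (7,4,5)
R 5-6 [J1]: (7,5,5)
R 6-4 [J1]: (7,6,5)
R 2-4 [J1]: (7,7,5)
Grübler: 3·6 − 2·7 − 5 = -1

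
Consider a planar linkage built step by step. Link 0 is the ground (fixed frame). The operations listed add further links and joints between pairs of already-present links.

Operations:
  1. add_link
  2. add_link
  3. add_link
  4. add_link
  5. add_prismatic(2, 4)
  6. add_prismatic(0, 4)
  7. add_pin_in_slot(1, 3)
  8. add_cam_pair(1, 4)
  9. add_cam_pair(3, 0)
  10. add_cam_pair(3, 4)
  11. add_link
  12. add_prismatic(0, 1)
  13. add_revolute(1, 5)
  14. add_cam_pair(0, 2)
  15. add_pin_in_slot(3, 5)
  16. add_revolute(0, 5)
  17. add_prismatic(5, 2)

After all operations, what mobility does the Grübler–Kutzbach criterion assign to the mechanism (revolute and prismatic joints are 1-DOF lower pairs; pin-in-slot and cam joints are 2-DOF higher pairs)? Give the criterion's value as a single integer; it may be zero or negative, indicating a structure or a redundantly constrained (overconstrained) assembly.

(L,J1,J2)=(1,0,0); link0 fixed
link1: (2,0,0)
link2: (3,0,0)
link3: (4,0,0)
link4: (5,0,0)
P 2-4 [J1]: (5,1,0)
P 0-4 [J1]: (5,2,0)
PS 1-3 [J2]: (5,2,1)
C 1-4 [J2]: (5,2,2)
C 3-0 [J2]: (5,2,3)
C 3-4 [J2]: (5,2,4)
link5: (6,2,4)
P 0-1 [J1]: (6,3,4)
R 1-5 [J1]: (6,4,4)
C 0-2 [J2]: (6,4,5)
PS 3-5 [J2]: (6,4,6)
R 0-5 [J1]: (6,5,6)
P 5-2 [J1]: (6,6,6)
Grübler: 3·5 − 2·6 − 6 = -3

M = -3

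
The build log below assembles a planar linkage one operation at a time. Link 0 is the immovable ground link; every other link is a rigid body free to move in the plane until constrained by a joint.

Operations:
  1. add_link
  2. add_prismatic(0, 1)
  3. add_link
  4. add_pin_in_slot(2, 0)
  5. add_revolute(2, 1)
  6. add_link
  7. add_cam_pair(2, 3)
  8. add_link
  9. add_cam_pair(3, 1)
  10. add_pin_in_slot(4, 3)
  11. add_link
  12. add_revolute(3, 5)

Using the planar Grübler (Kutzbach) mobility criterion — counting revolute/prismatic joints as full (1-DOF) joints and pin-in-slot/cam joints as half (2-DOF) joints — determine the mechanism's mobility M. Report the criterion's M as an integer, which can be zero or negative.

ground; <1,0,0>
#1 <2,0,0>
P:0↔1 J1 <2,1,0>
#2 <3,1,0>
PS:2↔0 J2 <3,1,1>
R:2↔1 J1 <3,2,1>
#3 <4,2,1>
C:2↔3 J2 <4,2,2>
#4 <5,2,2>
C:3↔1 J2 <5,2,3>
PS:4↔3 J2 <5,2,4>
#5 <6,2,4>
R:3↔5 J1 <6,3,4>
3×5 − 2×3 − 1×4 = 5

M = 5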